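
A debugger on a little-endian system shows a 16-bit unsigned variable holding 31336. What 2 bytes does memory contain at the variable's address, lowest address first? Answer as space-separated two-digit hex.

31336 in hexadecimal, padded to 16 bits, is 0x7A68.
Split into bytes (most-significant first): 7A 68.
Little-endian stores the least-significant byte at the lowest address.
So at ascending addresses the bytes are 68 7A.

68 7A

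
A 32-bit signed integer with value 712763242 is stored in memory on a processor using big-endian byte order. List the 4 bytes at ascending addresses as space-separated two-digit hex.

712763242 in hexadecimal, padded to 32 bits, is 0x2A7BE76A.
Split into bytes (most-significant first): 2A 7B E7 6A.
Big-endian stores the most-significant byte at the lowest address.
So the memory order matches the most-significant-first order: 2A 7B E7 6A.

2A 7B E7 6A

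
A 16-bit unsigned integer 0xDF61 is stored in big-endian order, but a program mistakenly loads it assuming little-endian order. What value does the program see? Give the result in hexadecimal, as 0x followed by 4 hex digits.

Stored big-endian, the bytes at ascending addresses are DF 61.
Read back as little-endian, the first byte is least significant, giving 0x61DF.

0x61DF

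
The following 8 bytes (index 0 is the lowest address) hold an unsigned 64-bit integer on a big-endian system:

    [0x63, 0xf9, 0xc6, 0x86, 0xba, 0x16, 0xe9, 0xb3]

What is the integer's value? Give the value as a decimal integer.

In big-endian order the high byte comes first in memory.
The bytes are already most-significant first: 0x63F9C686BA16E9B3.
0x63F9C686BA16E9B3 = 7204007360905800115.

7204007360905800115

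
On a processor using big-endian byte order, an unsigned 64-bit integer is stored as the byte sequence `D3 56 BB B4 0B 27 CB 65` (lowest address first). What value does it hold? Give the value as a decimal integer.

15228565571955575653

Big-endian stores the most-significant byte at the lowest address.
The bytes are already most-significant first: 0xD356BBB40B27CB65.
0xD356BBB40B27CB65 = 15228565571955575653.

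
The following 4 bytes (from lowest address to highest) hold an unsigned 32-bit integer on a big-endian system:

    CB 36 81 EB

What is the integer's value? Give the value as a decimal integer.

Big-endian stores the most-significant byte at the lowest address.
The bytes are already most-significant first: 0xCB3681EB.
0xCB3681EB = 3409347051.

3409347051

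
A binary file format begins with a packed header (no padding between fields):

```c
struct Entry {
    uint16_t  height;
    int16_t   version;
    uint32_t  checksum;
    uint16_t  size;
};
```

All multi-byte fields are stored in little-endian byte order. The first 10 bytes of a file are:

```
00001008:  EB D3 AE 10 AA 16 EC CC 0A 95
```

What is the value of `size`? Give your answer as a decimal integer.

38154

`size` follows `height` (2 B), `version` (2 B), `checksum` (4 B), so it starts at offset 2 + 2 + 4 = 8 and occupies 2 bytes.
Bytes at offsets 8..9: 0A 95.
Little-endian: lowest address holds the least-significant byte.
Reassemble most-significant byte first: 95 0A → 0x950A.
0x950A = 38154.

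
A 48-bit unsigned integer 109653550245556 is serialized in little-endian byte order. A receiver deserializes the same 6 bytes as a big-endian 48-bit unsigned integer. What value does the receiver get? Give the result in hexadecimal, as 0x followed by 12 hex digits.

0xB426E9B4BA63

109653550245556 in 48-bit hexadecimal is 0x63BAB4E926B4.
Stored little-endian, the bytes at ascending addresses are B4 26 E9 B4 BA 63.
Read back as big-endian, the last byte is least significant, giving 0xB426E9B4BA63.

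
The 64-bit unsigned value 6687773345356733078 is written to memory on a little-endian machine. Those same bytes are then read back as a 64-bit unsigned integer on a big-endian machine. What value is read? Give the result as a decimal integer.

10834060486362713948

6687773345356733078 in 64-bit hexadecimal is 0x5CCFBE6C9C505A96.
Stored little-endian, the bytes at ascending addresses are 96 5A 50 9C 6C BE CF 5C.
Read back as big-endian, the last byte is least significant, giving 0x965A509C6CBECF5C.
0x965A509C6CBECF5C = 10834060486362713948.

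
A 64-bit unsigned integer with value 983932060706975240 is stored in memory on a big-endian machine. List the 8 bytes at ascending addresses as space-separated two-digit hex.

983932060706975240 in hexadecimal, padded to 64 bits, is 0x0DA7A0FF018EAE08.
Split into bytes (most-significant first): 0D A7 A0 FF 01 8E AE 08.
Big-endian stores the most-significant byte at the lowest address.
So the memory order matches the most-significant-first order: 0D A7 A0 FF 01 8E AE 08.

0D A7 A0 FF 01 8E AE 08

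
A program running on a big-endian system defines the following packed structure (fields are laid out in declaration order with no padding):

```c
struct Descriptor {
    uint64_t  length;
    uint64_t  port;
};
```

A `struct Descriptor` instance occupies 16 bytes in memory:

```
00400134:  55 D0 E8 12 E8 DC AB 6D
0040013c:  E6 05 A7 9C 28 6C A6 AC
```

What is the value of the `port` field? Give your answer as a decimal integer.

`port` follows `length` (8 bytes), so it starts at byte offset 8 and occupies 8 bytes.
Bytes at offsets 8..15: E6 05 A7 9C 28 6C A6 AC.
Big-endian: lowest address holds the most-significant byte.
The bytes are already most-significant first: 0xE605A79C286CA6AC.
0xE605A79C286CA6AC = 16574838292741924524.

16574838292741924524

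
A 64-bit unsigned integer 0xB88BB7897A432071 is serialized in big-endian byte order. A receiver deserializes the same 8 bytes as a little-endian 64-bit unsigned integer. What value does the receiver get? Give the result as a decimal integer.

8151589519116176312

Stored big-endian, the bytes at ascending addresses are B8 8B B7 89 7A 43 20 71.
Read back as little-endian, the first byte is least significant, giving 0x7120437A89B78BB8.
0x7120437A89B78BB8 = 8151589519116176312.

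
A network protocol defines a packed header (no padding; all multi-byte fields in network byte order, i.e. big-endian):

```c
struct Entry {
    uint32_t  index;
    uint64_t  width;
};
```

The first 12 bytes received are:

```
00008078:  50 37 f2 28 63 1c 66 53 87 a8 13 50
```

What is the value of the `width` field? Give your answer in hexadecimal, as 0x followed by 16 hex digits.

0x631C665387A81350

`width` follows `index` (4 bytes), so it starts at byte offset 4 and occupies 8 bytes.
Bytes at offsets 4..11: 63 1C 66 53 87 A8 13 50.
Big-endian: lowest address holds the most-significant byte.
The bytes are already most-significant first: 0x631C665387A81350.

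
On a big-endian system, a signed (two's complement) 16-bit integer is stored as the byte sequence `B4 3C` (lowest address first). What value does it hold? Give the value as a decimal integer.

Big-endian: lowest address holds the most-significant byte.
The bytes are already most-significant first: 0xB43C.
Top bit is set, so as a signed 16-bit value this is 0xB43C − 2^16 = -19396.

-19396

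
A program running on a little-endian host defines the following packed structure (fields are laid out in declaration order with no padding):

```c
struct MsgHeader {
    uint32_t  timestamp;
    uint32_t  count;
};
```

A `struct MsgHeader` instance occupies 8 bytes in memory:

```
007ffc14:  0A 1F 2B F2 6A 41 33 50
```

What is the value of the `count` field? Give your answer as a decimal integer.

1345536362

`count` follows `timestamp` (4 bytes), so it starts at byte offset 4 and occupies 4 bytes.
Bytes at offsets 4..7: 6A 41 33 50.
In little-endian order the low byte comes first in memory.
Reassemble most-significant byte first: 50 33 41 6A → 0x5033416A.
0x5033416A = 1345536362.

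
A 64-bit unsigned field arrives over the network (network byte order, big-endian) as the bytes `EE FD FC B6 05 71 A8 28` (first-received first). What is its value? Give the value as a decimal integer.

17221198408840226856

Big-endian: lowest address holds the most-significant byte.
The bytes are already most-significant first: 0xEEFDFCB60571A828.
0xEEFDFCB60571A828 = 17221198408840226856.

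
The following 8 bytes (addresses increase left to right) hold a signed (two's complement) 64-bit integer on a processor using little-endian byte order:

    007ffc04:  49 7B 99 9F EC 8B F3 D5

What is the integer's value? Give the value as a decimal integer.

Little-endian: lowest address holds the least-significant byte.
Reassemble most-significant byte first: D5 F3 8B EC 9F 99 7B 49 → 0xD5F38BEC9F997B49.
Top bit is set, so as a signed 64-bit value this is 0xD5F38BEC9F997B49 − 2^64 = -3029924275884033207.

-3029924275884033207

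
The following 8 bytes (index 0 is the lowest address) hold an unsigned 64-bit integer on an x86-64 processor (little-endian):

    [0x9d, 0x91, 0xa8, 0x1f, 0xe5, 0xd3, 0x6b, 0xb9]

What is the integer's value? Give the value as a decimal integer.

Little-endian: lowest address holds the least-significant byte.
Reassemble most-significant byte first: B9 6B D3 E5 1F A8 91 9D → 0xB96BD3E51FA8919D.
0xB96BD3E51FA8919D = 13361005700556820893.

13361005700556820893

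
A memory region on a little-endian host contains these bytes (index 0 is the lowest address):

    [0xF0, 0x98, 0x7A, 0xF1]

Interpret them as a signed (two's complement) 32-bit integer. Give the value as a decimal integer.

-243623696

Little-endian: lowest address holds the least-significant byte.
Reassemble most-significant byte first: F1 7A 98 F0 → 0xF17A98F0.
Top bit is set, so as a signed 32-bit value this is 0xF17A98F0 − 2^32 = -243623696.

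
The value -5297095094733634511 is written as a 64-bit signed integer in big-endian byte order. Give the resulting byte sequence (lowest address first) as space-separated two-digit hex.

B6 7C F0 13 98 F0 04 31

Two's complement of -5297095094733634511 in 64 bits: 5297095094733634511 = 0x49830FEC670FFBCF; invert → 0xB67CF01398F00430; add 1 → 0xB67CF01398F00431.
Split into bytes (most-significant first): B6 7C F0 13 98 F0 04 31.
Big-endian stores the most-significant byte at the lowest address.
So the memory order matches the most-significant-first order: B6 7C F0 13 98 F0 04 31.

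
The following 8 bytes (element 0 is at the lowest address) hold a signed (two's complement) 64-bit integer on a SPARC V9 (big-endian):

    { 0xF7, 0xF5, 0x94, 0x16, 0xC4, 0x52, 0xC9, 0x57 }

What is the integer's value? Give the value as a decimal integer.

Big-endian stores the most-significant byte at the lowest address.
The bytes are already most-significant first: 0xF7F59416C452C957.
Top bit is set, so as a signed 64-bit value this is 0xF7F59416C452C957 − 2^64 = -579394151543289513.

-579394151543289513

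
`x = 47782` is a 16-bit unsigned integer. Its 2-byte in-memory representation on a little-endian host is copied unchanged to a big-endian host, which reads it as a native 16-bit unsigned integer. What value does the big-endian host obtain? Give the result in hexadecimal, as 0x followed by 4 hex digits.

0xA6BA

47782 in 16-bit hexadecimal is 0xBAA6.
Stored little-endian, the bytes at ascending addresses are A6 BA.
Read back as big-endian, the last byte is least significant, giving 0xA6BA.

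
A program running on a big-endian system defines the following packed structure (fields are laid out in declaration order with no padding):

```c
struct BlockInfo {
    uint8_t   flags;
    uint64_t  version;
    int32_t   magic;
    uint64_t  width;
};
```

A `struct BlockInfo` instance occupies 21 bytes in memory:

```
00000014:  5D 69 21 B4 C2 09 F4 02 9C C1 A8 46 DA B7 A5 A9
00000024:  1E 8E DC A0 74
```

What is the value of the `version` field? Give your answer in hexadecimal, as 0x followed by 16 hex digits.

0x6921B4C209F4029C

`version` follows `flags` (1 byte), so it starts at byte offset 1 and occupies 8 bytes.
Bytes at offsets 1..8: 69 21 B4 C2 09 F4 02 9C.
Big-endian stores the most-significant byte at the lowest address.
The bytes are already most-significant first: 0x6921B4C209F4029C.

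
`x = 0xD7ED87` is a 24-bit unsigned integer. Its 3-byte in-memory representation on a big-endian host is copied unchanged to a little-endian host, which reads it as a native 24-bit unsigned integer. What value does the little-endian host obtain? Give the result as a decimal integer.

Stored big-endian, the bytes at ascending addresses are D7 ED 87.
Read back as little-endian, the first byte is least significant, giving 0x87EDD7.
0x87EDD7 = 8908247.

8908247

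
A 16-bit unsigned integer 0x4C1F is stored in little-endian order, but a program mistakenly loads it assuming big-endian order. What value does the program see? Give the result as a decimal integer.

Stored little-endian, the bytes at ascending addresses are 1F 4C.
Read back as big-endian, the last byte is least significant, giving 0x1F4C.
0x1F4C = 8012.

8012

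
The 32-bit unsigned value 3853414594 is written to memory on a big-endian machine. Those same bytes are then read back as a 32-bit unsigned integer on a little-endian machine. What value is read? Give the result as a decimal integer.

3262164709

3853414594 in 32-bit hexadecimal is 0xE5AE70C2.
Stored big-endian, the bytes at ascending addresses are E5 AE 70 C2.
Read back as little-endian, the first byte is least significant, giving 0xC270AEE5.
0xC270AEE5 = 3262164709.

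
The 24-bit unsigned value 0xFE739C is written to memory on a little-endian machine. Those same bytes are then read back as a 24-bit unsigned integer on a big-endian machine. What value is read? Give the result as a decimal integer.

Stored little-endian, the bytes at ascending addresses are 9C 73 FE.
Read back as big-endian, the last byte is least significant, giving 0x9C73FE.
0x9C73FE = 10253310.

10253310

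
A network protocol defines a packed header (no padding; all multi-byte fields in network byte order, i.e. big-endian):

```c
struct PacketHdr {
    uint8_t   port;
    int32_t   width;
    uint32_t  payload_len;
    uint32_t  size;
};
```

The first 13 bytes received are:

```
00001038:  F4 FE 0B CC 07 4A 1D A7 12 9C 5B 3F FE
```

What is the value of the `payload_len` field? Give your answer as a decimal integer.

1243457298

`payload_len` follows `port` (1 B), `width` (4 B), so it starts at offset 1 + 4 = 5 and occupies 4 bytes.
Bytes at offsets 5..8: 4A 1D A7 12.
In big-endian order the high byte comes first in memory.
The bytes are already most-significant first: 0x4A1DA712.
0x4A1DA712 = 1243457298.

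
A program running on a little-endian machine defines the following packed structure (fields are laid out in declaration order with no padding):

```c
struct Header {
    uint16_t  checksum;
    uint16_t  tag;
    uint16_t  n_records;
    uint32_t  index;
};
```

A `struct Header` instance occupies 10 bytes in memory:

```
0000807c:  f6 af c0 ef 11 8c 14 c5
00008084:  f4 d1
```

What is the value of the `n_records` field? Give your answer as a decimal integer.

`n_records` follows `checksum` (2 B), `tag` (2 B), so it starts at offset 2 + 2 = 4 and occupies 2 bytes.
Bytes at offsets 4..5: 11 8C.
Little-endian stores the least-significant byte at the lowest address.
Reassemble most-significant byte first: 8C 11 → 0x8C11.
0x8C11 = 35857.

35857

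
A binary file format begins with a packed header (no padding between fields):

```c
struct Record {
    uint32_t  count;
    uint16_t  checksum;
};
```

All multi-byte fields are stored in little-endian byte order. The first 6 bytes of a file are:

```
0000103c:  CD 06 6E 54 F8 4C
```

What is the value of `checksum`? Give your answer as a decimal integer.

19704

`checksum` follows `count` (4 bytes), so it starts at byte offset 4 and occupies 2 bytes.
Bytes at offsets 4..5: F8 4C.
Little-endian stores the least-significant byte at the lowest address.
Reassemble most-significant byte first: 4C F8 → 0x4CF8.
0x4CF8 = 19704.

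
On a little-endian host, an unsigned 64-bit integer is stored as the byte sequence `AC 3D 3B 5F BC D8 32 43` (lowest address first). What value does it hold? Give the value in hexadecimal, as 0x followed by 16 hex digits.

Little-endian stores the least-significant byte at the lowest address.
Reassemble most-significant byte first: 43 32 D8 BC 5F 3B 3D AC → 0x4332D8BC5F3B3DAC.

0x4332D8BC5F3B3DAC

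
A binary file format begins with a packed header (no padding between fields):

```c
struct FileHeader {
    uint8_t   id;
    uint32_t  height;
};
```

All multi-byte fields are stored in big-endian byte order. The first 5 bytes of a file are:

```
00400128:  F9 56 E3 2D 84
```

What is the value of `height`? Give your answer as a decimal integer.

1457728900

`height` follows `id` (1 byte), so it starts at byte offset 1 and occupies 4 bytes.
Bytes at offsets 1..4: 56 E3 2D 84.
Big-endian stores the most-significant byte at the lowest address.
The bytes are already most-significant first: 0x56E32D84.
0x56E32D84 = 1457728900.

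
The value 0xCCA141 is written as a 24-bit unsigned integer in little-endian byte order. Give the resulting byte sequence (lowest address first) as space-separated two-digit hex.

Split into bytes (most-significant first): CC A1 41.
Little-endian stores the least-significant byte at the lowest address.
So at ascending addresses the bytes are 41 A1 CC.

41 A1 CC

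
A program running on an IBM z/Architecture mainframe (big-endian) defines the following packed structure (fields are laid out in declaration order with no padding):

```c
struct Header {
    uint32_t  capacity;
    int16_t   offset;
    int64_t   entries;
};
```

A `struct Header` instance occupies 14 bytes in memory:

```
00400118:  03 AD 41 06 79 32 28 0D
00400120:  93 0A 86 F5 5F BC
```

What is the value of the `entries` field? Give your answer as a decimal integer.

2886124609637539772

`entries` follows `capacity` (4 B), `offset` (2 B), so it starts at offset 4 + 2 = 6 and occupies 8 bytes.
Bytes at offsets 6..13: 28 0D 93 0A 86 F5 5F BC.
Big-endian: lowest address holds the most-significant byte.
The bytes are already most-significant first: 0x280D930A86F55FBC.
0x280D930A86F55FBC = 2886124609637539772.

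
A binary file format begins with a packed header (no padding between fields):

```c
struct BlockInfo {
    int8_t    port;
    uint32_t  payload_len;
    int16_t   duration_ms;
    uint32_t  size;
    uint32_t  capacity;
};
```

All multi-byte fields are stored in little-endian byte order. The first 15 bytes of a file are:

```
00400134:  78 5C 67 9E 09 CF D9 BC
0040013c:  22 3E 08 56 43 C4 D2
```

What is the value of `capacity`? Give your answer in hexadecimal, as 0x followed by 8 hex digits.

0xD2C44356

`capacity` follows `port` (1 B), `payload_len` (4 B), `duration_ms` (2 B), `size` (4 B), so it starts at offset 1 + 4 + 2 + 4 = 11 and occupies 4 bytes.
Bytes at offsets 11..14: 56 43 C4 D2.
Little-endian stores the least-significant byte at the lowest address.
Reassemble most-significant byte first: D2 C4 43 56 → 0xD2C44356.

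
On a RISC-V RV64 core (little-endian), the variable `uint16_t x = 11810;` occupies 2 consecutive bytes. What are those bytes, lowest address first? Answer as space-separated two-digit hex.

22 2E

11810 in hexadecimal, padded to 16 bits, is 0x2E22.
Split into bytes (most-significant first): 2E 22.
In little-endian order the low byte comes first in memory.
So at ascending addresses the bytes are 22 2E.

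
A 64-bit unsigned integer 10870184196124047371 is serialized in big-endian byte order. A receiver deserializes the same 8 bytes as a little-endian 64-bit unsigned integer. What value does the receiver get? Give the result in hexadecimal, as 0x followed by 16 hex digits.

0x0BF80905EFA6DA96

10870184196124047371 in 64-bit hexadecimal is 0x96DAA6EF0509F80B.
Stored big-endian, the bytes at ascending addresses are 96 DA A6 EF 05 09 F8 0B.
Read back as little-endian, the first byte is least significant, giving 0x0BF80905EFA6DA96.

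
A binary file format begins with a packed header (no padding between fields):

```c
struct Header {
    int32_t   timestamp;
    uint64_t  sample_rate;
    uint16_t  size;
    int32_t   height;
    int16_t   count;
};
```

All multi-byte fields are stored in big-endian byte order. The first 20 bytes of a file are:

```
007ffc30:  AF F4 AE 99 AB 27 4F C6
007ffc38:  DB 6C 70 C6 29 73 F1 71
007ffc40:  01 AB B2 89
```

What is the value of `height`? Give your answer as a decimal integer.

-244252245

`height` follows `timestamp` (4 B), `sample_rate` (8 B), `size` (2 B), so it starts at offset 4 + 8 + 2 = 14 and occupies 4 bytes.
Bytes at offsets 14..17: F1 71 01 AB.
Big-endian: lowest address holds the most-significant byte.
The bytes are already most-significant first: 0xF17101AB.
Top bit is set, so as a signed 32-bit value this is 0xF17101AB − 2^32 = -244252245.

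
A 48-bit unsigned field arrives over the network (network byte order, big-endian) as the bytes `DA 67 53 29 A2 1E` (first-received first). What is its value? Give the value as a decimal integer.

240137311724062

Big-endian: lowest address holds the most-significant byte.
The bytes are already most-significant first: 0xDA675329A21E.
0xDA675329A21E = 240137311724062.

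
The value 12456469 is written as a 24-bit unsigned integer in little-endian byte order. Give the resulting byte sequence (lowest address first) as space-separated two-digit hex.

12456469 in hexadecimal, padded to 24 bits, is 0xBE1215.
Split into bytes (most-significant first): BE 12 15.
Little-endian: lowest address holds the least-significant byte.
So at ascending addresses the bytes are 15 12 BE.

15 12 BE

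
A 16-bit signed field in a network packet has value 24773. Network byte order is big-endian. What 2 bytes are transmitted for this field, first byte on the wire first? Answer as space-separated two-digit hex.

60 C5

24773 in hexadecimal, padded to 16 bits, is 0x60C5.
Split into bytes (most-significant first): 60 C5.
Big-endian: lowest address holds the most-significant byte.
So the memory order matches the most-significant-first order: 60 C5.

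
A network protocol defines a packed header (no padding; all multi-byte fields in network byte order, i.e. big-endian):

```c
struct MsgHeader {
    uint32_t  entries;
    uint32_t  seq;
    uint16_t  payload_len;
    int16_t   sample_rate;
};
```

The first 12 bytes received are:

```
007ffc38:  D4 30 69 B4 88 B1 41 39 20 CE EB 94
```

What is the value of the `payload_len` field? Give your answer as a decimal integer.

`payload_len` follows `entries` (4 B), `seq` (4 B), so it starts at offset 4 + 4 = 8 and occupies 2 bytes.
Bytes at offsets 8..9: 20 CE.
Big-endian: lowest address holds the most-significant byte.
The bytes are already most-significant first: 0x20CE.
0x20CE = 8398.

8398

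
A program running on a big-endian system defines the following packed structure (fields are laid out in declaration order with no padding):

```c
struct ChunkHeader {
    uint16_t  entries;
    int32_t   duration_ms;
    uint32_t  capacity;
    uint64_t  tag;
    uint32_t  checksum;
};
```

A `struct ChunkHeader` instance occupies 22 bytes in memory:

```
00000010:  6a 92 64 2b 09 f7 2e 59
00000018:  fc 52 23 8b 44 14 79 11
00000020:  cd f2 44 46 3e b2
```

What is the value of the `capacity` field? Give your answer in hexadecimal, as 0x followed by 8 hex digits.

0x2E59FC52

`capacity` follows `entries` (2 B), `duration_ms` (4 B), so it starts at offset 2 + 4 = 6 and occupies 4 bytes.
Bytes at offsets 6..9: 2E 59 FC 52.
Big-endian stores the most-significant byte at the lowest address.
The bytes are already most-significant first: 0x2E59FC52.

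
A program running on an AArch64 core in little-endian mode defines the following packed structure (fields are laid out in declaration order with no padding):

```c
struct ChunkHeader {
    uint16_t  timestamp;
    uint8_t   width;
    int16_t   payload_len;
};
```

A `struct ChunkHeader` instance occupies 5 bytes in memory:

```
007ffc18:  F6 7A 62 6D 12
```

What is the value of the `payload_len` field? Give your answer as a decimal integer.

4717

`payload_len` follows `timestamp` (2 B), `width` (1 B), so it starts at offset 2 + 1 = 3 and occupies 2 bytes.
Bytes at offsets 3..4: 6D 12.
Little-endian stores the least-significant byte at the lowest address.
Reassemble most-significant byte first: 12 6D → 0x126D.
0x126D = 4717.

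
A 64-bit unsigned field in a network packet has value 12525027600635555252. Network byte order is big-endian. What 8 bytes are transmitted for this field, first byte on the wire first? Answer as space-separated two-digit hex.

12525027600635555252 in hexadecimal, padded to 64 bits, is 0xADD1D63E09D86DB4.
Split into bytes (most-significant first): AD D1 D6 3E 09 D8 6D B4.
In big-endian order the high byte comes first in memory.
So the memory order matches the most-significant-first order: AD D1 D6 3E 09 D8 6D B4.

AD D1 D6 3E 09 D8 6D B4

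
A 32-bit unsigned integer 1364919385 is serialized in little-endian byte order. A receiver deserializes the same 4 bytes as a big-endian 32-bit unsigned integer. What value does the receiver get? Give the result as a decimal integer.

1493457745

1364919385 in 32-bit hexadecimal is 0x515B0459.
Stored little-endian, the bytes at ascending addresses are 59 04 5B 51.
Read back as big-endian, the last byte is least significant, giving 0x59045B51.
0x59045B51 = 1493457745.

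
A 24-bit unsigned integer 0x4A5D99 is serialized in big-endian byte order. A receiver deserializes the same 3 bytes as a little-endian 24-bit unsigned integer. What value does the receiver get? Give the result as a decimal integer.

Stored big-endian, the bytes at ascending addresses are 4A 5D 99.
Read back as little-endian, the first byte is least significant, giving 0x995D4A.
0x995D4A = 10050890.

10050890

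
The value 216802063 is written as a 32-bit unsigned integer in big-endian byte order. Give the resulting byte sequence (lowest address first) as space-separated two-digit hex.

216802063 in hexadecimal, padded to 32 bits, is 0x0CEC230F.
Split into bytes (most-significant first): 0C EC 23 0F.
Big-endian stores the most-significant byte at the lowest address.
So the memory order matches the most-significant-first order: 0C EC 23 0F.

0C EC 23 0F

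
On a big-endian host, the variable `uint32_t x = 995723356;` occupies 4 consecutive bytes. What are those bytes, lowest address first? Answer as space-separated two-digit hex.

3B 59 88 5C

995723356 in hexadecimal, padded to 32 bits, is 0x3B59885C.
Split into bytes (most-significant first): 3B 59 88 5C.
Big-endian: lowest address holds the most-significant byte.
So the memory order matches the most-significant-first order: 3B 59 88 5C.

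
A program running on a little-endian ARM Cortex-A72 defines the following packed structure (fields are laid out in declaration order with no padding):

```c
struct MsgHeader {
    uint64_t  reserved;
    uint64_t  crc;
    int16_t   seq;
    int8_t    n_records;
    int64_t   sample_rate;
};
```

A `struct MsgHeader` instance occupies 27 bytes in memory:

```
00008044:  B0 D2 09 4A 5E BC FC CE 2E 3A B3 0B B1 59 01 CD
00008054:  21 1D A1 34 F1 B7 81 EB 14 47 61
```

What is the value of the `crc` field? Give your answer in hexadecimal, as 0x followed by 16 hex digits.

`crc` follows `reserved` (8 bytes), so it starts at byte offset 8 and occupies 8 bytes.
Bytes at offsets 8..15: 2E 3A B3 0B B1 59 01 CD.
In little-endian order the low byte comes first in memory.
Reassemble most-significant byte first: CD 01 59 B1 0B B3 3A 2E → 0xCD0159B10BB33A2E.

0xCD0159B10BB33A2E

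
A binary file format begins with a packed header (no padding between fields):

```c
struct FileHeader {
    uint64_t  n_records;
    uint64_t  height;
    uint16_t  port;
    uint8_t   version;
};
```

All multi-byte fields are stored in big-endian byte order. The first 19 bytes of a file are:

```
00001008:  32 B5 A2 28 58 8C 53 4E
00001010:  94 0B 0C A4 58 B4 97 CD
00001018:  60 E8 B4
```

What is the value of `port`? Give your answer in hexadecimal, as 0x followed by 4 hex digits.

0x60E8

`port` follows `n_records` (8 B), `height` (8 B), so it starts at offset 8 + 8 = 16 and occupies 2 bytes.
Bytes at offsets 16..17: 60 E8.
Big-endian stores the most-significant byte at the lowest address.
The bytes are already most-significant first: 0x60E8.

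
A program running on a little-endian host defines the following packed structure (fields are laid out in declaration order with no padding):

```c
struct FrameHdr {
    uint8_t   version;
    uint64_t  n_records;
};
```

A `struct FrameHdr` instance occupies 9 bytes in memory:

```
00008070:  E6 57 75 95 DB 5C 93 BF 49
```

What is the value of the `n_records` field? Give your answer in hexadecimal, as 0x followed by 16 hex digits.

`n_records` follows `version` (1 byte), so it starts at byte offset 1 and occupies 8 bytes.
Bytes at offsets 1..8: 57 75 95 DB 5C 93 BF 49.
In little-endian order the low byte comes first in memory.
Reassemble most-significant byte first: 49 BF 93 5C DB 95 75 57 → 0x49BF935CDB957557.

0x49BF935CDB957557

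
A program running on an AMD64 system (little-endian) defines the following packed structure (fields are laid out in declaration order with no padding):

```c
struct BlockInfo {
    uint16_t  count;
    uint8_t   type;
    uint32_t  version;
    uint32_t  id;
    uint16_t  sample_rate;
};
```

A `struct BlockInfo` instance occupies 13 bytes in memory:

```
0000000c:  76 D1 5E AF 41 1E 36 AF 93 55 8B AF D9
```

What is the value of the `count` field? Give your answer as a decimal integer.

53622

`count` is the first field, at byte offset 0, occupying 2 bytes.
Bytes at offsets 0..1: 76 D1.
Little-endian: lowest address holds the least-significant byte.
Reassemble most-significant byte first: D1 76 → 0xD176.
0xD176 = 53622.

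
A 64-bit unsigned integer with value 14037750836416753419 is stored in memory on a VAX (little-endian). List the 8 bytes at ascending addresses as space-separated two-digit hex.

0B 2F 10 B2 02 1C D0 C2

14037750836416753419 in hexadecimal, padded to 64 bits, is 0xC2D01C02B2102F0B.
Split into bytes (most-significant first): C2 D0 1C 02 B2 10 2F 0B.
Little-endian: lowest address holds the least-significant byte.
So at ascending addresses the bytes are 0B 2F 10 B2 02 1C D0 C2.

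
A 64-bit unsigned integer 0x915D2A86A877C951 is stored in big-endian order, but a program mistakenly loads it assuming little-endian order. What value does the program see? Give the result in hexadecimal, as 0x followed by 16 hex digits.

0x51C977A8862A5D91

Stored big-endian, the bytes at ascending addresses are 91 5D 2A 86 A8 77 C9 51.
Read back as little-endian, the first byte is least significant, giving 0x51C977A8862A5D91.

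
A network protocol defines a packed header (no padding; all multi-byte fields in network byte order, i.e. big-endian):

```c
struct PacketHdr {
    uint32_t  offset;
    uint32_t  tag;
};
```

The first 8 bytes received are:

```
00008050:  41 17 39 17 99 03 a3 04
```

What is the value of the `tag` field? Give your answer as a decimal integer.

`tag` follows `offset` (4 bytes), so it starts at byte offset 4 and occupies 4 bytes.
Bytes at offsets 4..7: 99 03 A3 04.
Big-endian stores the most-significant byte at the lowest address.
The bytes are already most-significant first: 0x9903A304.
0x9903A304 = 2567152388.

2567152388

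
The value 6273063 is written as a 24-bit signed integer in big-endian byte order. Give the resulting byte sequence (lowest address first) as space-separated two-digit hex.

6273063 in hexadecimal, padded to 24 bits, is 0x5FB827.
Split into bytes (most-significant first): 5F B8 27.
Big-endian stores the most-significant byte at the lowest address.
So the memory order matches the most-significant-first order: 5F B8 27.

5F B8 27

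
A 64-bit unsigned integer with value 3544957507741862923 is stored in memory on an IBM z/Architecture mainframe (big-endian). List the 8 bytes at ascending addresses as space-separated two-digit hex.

3544957507741862923 in hexadecimal, padded to 64 bits, is 0x3132381240CECC0B.
Split into bytes (most-significant first): 31 32 38 12 40 CE CC 0B.
Big-endian stores the most-significant byte at the lowest address.
So the memory order matches the most-significant-first order: 31 32 38 12 40 CE CC 0B.

31 32 38 12 40 CE CC 0B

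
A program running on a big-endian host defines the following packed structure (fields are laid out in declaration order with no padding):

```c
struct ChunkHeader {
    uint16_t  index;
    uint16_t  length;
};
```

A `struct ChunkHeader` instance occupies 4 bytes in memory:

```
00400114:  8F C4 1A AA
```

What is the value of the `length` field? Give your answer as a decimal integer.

6826

`length` follows `index` (2 bytes), so it starts at byte offset 2 and occupies 2 bytes.
Bytes at offsets 2..3: 1A AA.
Big-endian: lowest address holds the most-significant byte.
The bytes are already most-significant first: 0x1AAA.
0x1AAA = 6826.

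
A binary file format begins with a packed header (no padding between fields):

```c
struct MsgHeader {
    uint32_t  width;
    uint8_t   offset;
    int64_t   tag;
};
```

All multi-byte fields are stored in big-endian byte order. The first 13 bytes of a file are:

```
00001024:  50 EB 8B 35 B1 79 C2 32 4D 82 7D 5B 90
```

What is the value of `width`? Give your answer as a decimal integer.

1357613877

`width` is the first field, at byte offset 0, occupying 4 bytes.
Bytes at offsets 0..3: 50 EB 8B 35.
Big-endian stores the most-significant byte at the lowest address.
The bytes are already most-significant first: 0x50EB8B35.
0x50EB8B35 = 1357613877.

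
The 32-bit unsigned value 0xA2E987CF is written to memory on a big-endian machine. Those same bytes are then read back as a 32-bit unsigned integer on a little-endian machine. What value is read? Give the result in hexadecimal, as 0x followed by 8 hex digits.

0xCF87E9A2

Stored big-endian, the bytes at ascending addresses are A2 E9 87 CF.
Read back as little-endian, the first byte is least significant, giving 0xCF87E9A2.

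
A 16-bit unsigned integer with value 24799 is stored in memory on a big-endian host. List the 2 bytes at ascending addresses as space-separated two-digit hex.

24799 in hexadecimal, padded to 16 bits, is 0x60DF.
Split into bytes (most-significant first): 60 DF.
Big-endian: lowest address holds the most-significant byte.
So the memory order matches the most-significant-first order: 60 DF.

60 DF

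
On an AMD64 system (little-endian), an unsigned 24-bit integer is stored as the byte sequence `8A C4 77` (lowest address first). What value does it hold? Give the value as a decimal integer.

In little-endian order the low byte comes first in memory.
Reassemble most-significant byte first: 77 C4 8A → 0x77C48A.
0x77C48A = 7849098.

7849098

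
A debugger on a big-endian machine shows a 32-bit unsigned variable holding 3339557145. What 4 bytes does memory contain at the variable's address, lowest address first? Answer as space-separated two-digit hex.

3339557145 in hexadecimal, padded to 32 bits, is 0xC70D9919.
Split into bytes (most-significant first): C7 0D 99 19.
In big-endian order the high byte comes first in memory.
So the memory order matches the most-significant-first order: C7 0D 99 19.

C7 0D 99 19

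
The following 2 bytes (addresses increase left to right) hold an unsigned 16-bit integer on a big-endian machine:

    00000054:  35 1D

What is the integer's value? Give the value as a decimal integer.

Big-endian stores the most-significant byte at the lowest address.
The bytes are already most-significant first: 0x351D.
0x351D = 13597.

13597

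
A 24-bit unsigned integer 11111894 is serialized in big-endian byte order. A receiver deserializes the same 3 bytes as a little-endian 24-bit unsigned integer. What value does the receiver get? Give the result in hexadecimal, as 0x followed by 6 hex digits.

11111894 in 24-bit hexadecimal is 0xA98DD6.
Stored big-endian, the bytes at ascending addresses are A9 8D D6.
Read back as little-endian, the first byte is least significant, giving 0xD68DA9.

0xD68DA9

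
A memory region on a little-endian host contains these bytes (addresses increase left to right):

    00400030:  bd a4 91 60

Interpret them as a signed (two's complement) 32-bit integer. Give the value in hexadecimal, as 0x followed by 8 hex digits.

0x6091A4BD

Little-endian stores the least-significant byte at the lowest address.
Reassemble most-significant byte first: 60 91 A4 BD → 0x6091A4BD.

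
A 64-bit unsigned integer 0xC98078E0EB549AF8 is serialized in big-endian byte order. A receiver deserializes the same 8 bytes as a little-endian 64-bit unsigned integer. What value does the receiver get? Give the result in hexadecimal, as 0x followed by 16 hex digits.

Stored big-endian, the bytes at ascending addresses are C9 80 78 E0 EB 54 9A F8.
Read back as little-endian, the first byte is least significant, giving 0xF89A54EBE07880C9.

0xF89A54EBE07880C9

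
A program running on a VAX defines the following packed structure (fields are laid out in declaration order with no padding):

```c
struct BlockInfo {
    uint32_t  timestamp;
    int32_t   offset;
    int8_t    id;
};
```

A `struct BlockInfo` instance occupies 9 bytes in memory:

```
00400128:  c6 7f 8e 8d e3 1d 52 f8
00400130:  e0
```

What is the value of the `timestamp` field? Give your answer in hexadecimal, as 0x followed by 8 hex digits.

0x8D8E7FC6

`timestamp` is the first field, at byte offset 0, occupying 4 bytes.
Bytes at offsets 0..3: C6 7F 8E 8D.
Little-endian stores the least-significant byte at the lowest address.
Reassemble most-significant byte first: 8D 8E 7F C6 → 0x8D8E7FC6.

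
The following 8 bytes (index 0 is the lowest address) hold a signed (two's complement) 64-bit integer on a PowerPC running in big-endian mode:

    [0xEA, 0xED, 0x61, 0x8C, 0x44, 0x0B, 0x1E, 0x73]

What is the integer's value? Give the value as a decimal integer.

In big-endian order the high byte comes first in memory.
The bytes are already most-significant first: 0xEAED618C440B1E73.
Top bit is set, so as a signed 64-bit value this is 0xEAED618C440B1E73 − 2^64 = -1518450244289094029.

-1518450244289094029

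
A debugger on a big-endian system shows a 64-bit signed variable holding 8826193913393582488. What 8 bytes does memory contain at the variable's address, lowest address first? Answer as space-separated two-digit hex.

8826193913393582488 in hexadecimal, padded to 64 bits, is 0x7A7CF099DE8A1198.
Split into bytes (most-significant first): 7A 7C F0 99 DE 8A 11 98.
Big-endian: lowest address holds the most-significant byte.
So the memory order matches the most-significant-first order: 7A 7C F0 99 DE 8A 11 98.

7A 7C F0 99 DE 8A 11 98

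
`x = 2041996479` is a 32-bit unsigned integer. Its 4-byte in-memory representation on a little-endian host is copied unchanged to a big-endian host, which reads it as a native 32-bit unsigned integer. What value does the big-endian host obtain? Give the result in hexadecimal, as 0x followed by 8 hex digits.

0xBF64B679

2041996479 in 32-bit hexadecimal is 0x79B664BF.
Stored little-endian, the bytes at ascending addresses are BF 64 B6 79.
Read back as big-endian, the last byte is least significant, giving 0xBF64B679.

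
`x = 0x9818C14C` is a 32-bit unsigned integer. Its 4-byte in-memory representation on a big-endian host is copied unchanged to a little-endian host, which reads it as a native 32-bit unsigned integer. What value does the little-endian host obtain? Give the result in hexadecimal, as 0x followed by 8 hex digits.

Stored big-endian, the bytes at ascending addresses are 98 18 C1 4C.
Read back as little-endian, the first byte is least significant, giving 0x4CC11898.

0x4CC11898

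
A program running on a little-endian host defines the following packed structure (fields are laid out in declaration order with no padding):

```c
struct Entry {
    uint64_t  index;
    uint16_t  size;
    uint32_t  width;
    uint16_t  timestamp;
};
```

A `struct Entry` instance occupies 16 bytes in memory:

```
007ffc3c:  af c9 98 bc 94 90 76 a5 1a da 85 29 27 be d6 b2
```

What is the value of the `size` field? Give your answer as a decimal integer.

`size` follows `index` (8 bytes), so it starts at byte offset 8 and occupies 2 bytes.
Bytes at offsets 8..9: 1A DA.
Little-endian stores the least-significant byte at the lowest address.
Reassemble most-significant byte first: DA 1A → 0xDA1A.
0xDA1A = 55834.

55834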